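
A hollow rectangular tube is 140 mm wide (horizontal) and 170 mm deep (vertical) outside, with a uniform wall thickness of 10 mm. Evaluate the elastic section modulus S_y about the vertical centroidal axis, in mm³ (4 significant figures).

Split into non-overlapping primitives; take the origin at the lower-left of the bounding box.
Outer rectangle: 140 × 170, A = 23 800 mm², x = 70 mm, Ī = 38 873 333 mm⁴.
Inner void (subtracted): 120 × 150, A = 18 000 mm², x = 70 mm, Ī = 21 600 000 mm⁴.
By symmetry the centroid is at mid-width, x̄ = 70 mm.
All pieces are centred on the vertical centroidal axis, so I = ΣĪ (holes subtracted) = 17 273 333 mm⁴.
Extreme fibre distance c = 70 mm; S = I/c = 246 762 mm³.

S_y ≈ 2.468 × 10⁵ mm³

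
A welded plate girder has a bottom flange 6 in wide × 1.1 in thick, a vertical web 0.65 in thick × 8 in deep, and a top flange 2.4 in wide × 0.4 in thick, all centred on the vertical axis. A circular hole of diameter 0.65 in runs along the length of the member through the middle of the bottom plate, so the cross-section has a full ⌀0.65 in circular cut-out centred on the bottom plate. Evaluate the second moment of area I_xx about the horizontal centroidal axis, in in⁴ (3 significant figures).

Break the section into simple shapes (no overlaps), measuring from the bottom-left corner of the bounding box.
Bottom plate: 6 × 1.1, A = 6.6 in², y = 0.55 in, Ī = 0.6655 in⁴.
Web plate: 0.65 × 8, A = 5.2 in², y = 5.1 in, Ī = 27.733 in⁴.
Top plate: 2.4 × 0.4, A = 0.96 in², y = 9.3 in, Ī = 0.0128 in⁴.
Hole (subtracted): ⌀0.65, A = 0.33183 in², y = 0.55 in, Ī = 0.0087624 in⁴.
Centroid: ȳ = ΣA·y / ΣA = 3.1296 in.
Transfer each piece to the horizontal centroidal axis using Ī + A·d² with d = y − 3.1296:
  bottom plate: d = -2.5796 in → contributes +44.585 in⁴
  web plate: d = 1.9704 in → contributes +47.922 in⁴
  top plate: d = 6.1704 in → contributes +36.563 in⁴
  hole: d = -2.5796 in → contributes −2.2169 in⁴
Total I = 126.85 in⁴.

I_xx ≈ 127 in⁴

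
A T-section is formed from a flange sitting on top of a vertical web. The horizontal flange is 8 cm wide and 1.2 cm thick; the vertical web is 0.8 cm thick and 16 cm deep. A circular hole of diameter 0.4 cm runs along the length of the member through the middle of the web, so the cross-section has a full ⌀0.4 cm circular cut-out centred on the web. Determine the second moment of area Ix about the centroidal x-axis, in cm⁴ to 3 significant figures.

Treat the section as a set of non-overlapping primitives; coordinates are from the bounding-box lower-left.
Flange: 8 × 1.2, A = 9.6 cm², y = 16.6 cm, Ī = 1.152 cm⁴.
Web: 0.8 × 16, A = 12.8 cm², y = 8 cm, Ī = 273.07 cm⁴.
Hole (subtracted): ⌀0.4, A = 0.12566 cm², y = 8 cm, Ī = 0.0012566 cm⁴.
Centroid: ȳ = ΣA·y / ΣA = 11.707 cm.
Transfer each piece to the centroidal x-axis using Ī + A·d² with d = y − 11.707:
  flange: d = 4.8935 cm → contributes +231.04 cm⁴
  web: d = -3.7065 cm → contributes +448.92 cm⁴
  hole: d = -3.7065 cm → contributes −1.7276 cm⁴
Total I = 678.22 cm⁴.

Ix ≈ 678 cm⁴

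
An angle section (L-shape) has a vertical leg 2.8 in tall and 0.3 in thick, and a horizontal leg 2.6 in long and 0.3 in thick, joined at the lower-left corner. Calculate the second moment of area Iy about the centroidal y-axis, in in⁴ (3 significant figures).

Split into non-overlapping primitives; take the origin at the lower-left of the bounding box.
Vertical leg: 0.3 × 2.8, A = 0.84 in², x = 0.15 in, Ī = 0.0063 in⁴.
Horizontal leg (remainder): 2.3 × 0.3, A = 0.69 in², x = 1.45 in, Ī = 0.30418 in⁴.
Centroid: x̄ = ΣA·x / ΣA = 0.73627 in.
Transfer each piece to the centroidal y-axis using Ī + A·d² with d = x − 0.73627:
  vertical leg: d = -0.58627 in → contributes +0.29502 in⁴
  horizontal leg (remainder): d = 0.71373 in → contributes +0.65566 in⁴
Total I = 0.95069 in⁴.

Iy ≈ 0.951 in⁴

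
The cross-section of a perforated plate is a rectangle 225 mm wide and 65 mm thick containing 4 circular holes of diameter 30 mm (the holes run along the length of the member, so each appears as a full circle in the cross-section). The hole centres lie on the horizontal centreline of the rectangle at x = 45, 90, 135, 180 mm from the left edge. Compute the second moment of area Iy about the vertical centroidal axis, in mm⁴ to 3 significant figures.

Iy ≈ 5.44 × 10⁷ mm⁴

Split into non-overlapping primitives; take the origin at the lower-left of the bounding box.
Plate: 225 × 65, A = 14 625 mm², x = 112.5 mm, Ī = 61 699 219 mm⁴.
Hole 1 (subtracted): ⌀30, A = 706.86 mm², x = 45 mm, Ī = 39 761 mm⁴.
Hole 2 (subtracted): ⌀30, A = 706.86 mm², x = 90 mm, Ī = 39 761 mm⁴.
Hole 3 (subtracted): ⌀30, A = 706.86 mm², x = 135 mm, Ī = 39 761 mm⁴.
Hole 4 (subtracted): ⌀30, A = 706.86 mm², x = 180 mm, Ī = 39 761 mm⁴.
By symmetry the centroid is at mid-width, x̄ = 112.5 mm.
Transfer each piece to the vertical centroidal axis using Ī + A·d² with d = x − 112.5:
  plate: d = 0 mm → contributes +61 699 219 mm⁴
  hole 1: d = -67.5 mm → contributes −3 260 384 mm⁴
  hole 2: d = -22.5 mm → contributes −397 608 mm⁴
  hole 3: d = 22.5 mm → contributes −397 608 mm⁴
  hole 4: d = 67.5 mm → contributes −3 260 384 mm⁴
Total I = 54 383 235 mm⁴.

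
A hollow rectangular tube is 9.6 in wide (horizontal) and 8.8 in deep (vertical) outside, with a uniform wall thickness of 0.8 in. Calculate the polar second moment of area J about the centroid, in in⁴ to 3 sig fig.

Treat the section as a set of non-overlapping primitives; coordinates are from the bounding-box lower-left.
Outer rectangle: 9.6 × 8.8, A = 84.48 in², y = 4.4 in, Ī = 545.18 in⁴.
Inner void (subtracted): 8 × 7.2, A = 57.6 in², y = 4.4 in, Ī = 248.83 in⁴.
By symmetry the centroid is at mid-height, ȳ = 4.4 in.
All pieces are centred on the centroidal x-axis, so I = ΣĪ (holes subtracted) = 296.35 in⁴.
Repeating about the centroidal y-axis gives I_y = 341.61 in⁴.
Polar second moment: J = I_x + I_y = 637.95 in⁴.

J ≈ 638 in⁴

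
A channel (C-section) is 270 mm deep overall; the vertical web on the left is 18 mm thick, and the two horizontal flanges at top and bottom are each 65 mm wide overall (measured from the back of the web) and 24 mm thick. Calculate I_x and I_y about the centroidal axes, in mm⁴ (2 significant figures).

I_x ≈ 6.4 × 10⁷ mm⁴, I_y ≈ 2.2 × 10⁶ mm⁴

Decompose the section into non-overlapping parts with the origin at the bottom-left of its bounding rectangle.
Web: 18 × 270, A = 4 860 mm², y = 135 mm, Ī = 29 524 500 mm⁴.
Top flange (beyond web): 47 × 24, A = 1 128 mm², y = 258 mm, Ī = 54 144 mm⁴.
Bottom flange (beyond web): 47 × 24, A = 1 128 mm², y = 12 mm, Ī = 54 144 mm⁴.
By symmetry the centroid is at mid-height, ȳ = 135 mm.
Transfer each piece to the centroidal x-axis using Ī + A·d² with d = y − 135:
  web: d = 0 mm → contributes +29 524 500 mm⁴
  top flange (beyond web): d = 123 mm → contributes +17 119 656 mm⁴
  bottom flange (beyond web): d = -123 mm → contributes +17 119 656 mm⁴
Total I = 63 763 812 mm⁴.
For the y-axis: x̄ = 19.3 mm.
Repeating about the centroidal y-axis gives I_y = 2 173 956 mm⁴.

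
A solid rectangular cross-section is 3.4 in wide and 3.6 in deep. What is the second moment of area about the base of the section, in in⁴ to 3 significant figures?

The section: 3.4 × 3.6, A = 12.24 in², y = 1.8 in, Ī = 13.219 in⁴.
Transfer it to the base of the section using Ī + A·d² with d = y − 0:
  the section: d = 1.8 in → contributes +52.877 in⁴
Total I = 52.877 in⁴.

I_base ≈ 52.9 in⁴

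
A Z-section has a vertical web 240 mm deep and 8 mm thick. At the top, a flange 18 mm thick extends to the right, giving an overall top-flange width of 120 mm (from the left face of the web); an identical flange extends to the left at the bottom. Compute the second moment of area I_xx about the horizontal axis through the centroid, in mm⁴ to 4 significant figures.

Treat the section as a set of non-overlapping primitives; coordinates are from the bounding-box lower-left.
Web: 8 × 240, A = 1 920 mm², y = 120 mm, Ī = 9 216 000 mm⁴.
Top flange (beyond web): 112 × 18, A = 2 016 mm², y = 231 mm, Ī = 54 432 mm⁴.
Bottom flange (beyond web): 112 × 18, A = 2 016 mm², y = 9 mm, Ī = 54 432 mm⁴.
Centroid: ȳ = ΣA·y / ΣA = 120 mm.
Transfer each piece to the horizontal axis through the centroid using Ī + A·d² with d = y − 120:
  web: d = 0 mm → contributes +9 216 000 mm⁴
  top flange (beyond web): d = 111 mm → contributes +24 893 568 mm⁴
  bottom flange (beyond web): d = -111 mm → contributes +24 893 568 mm⁴
Total I = 59 003 136 mm⁴.

I_xx ≈ 5.900 × 10⁷ mm⁴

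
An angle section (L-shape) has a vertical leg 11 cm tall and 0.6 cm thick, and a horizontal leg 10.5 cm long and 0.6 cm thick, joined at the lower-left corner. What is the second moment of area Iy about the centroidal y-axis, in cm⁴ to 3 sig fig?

Break the section into simple shapes (no overlaps), measuring from the bottom-left corner of the bounding box.
Vertical leg: 0.6 × 11, A = 6.6 cm², x = 0.3 cm, Ī = 0.198 cm⁴.
Horizontal leg (remainder): 9.9 × 0.6, A = 5.94 cm², x = 5.55 cm, Ī = 48.515 cm⁴.
Centroid: x̄ = ΣA·x / ΣA = 2.7868 cm.
Transfer each piece to the centroidal y-axis using Ī + A·d² with d = x − 2.7868:
  vertical leg: d = -2.4868 cm → contributes +41.015 cm⁴
  horizontal leg (remainder): d = 2.7632 cm → contributes +93.867 cm⁴
Total I = 134.88 cm⁴.

Iy ≈ 135 cm⁴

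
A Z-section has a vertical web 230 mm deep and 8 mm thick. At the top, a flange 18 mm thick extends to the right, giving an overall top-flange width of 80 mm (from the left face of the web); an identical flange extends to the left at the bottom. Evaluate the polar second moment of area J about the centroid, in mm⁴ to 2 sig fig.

J ≈ 4.3 × 10⁷ mm⁴

Decompose the section into non-overlapping parts with the origin at the bottom-left of its bounding rectangle.
Web: 8 × 230, A = 1 840 mm², y = 115 mm, Ī = 8 111 333 mm⁴.
Top flange (beyond web): 72 × 18, A = 1 296 mm², y = 221 mm, Ī = 34 992 mm⁴.
Bottom flange (beyond web): 72 × 18, A = 1 296 mm², y = 9 mm, Ī = 34 992 mm⁴.
Centroid: ȳ = ΣA·y / ΣA = 115 mm.
Transfer each piece to the centroidal x-axis using Ī + A·d² with d = y − 115:
  web: d = 0 mm → contributes +8 111 333 mm⁴
  top flange (beyond web): d = 106 mm → contributes +14 596 848 mm⁴
  bottom flange (beyond web): d = -106 mm → contributes +14 596 848 mm⁴
Total I = 37 305 029 mm⁴.
For the y-axis: x̄ = 76 mm.
Repeating about the centroidal y-axis gives I_y = 5 276 757 mm⁴.
Polar second moment: J = I_x + I_y = 42 581 787 mm⁴.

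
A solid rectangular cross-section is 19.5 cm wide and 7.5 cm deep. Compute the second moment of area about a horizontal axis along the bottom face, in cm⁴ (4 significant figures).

The section: 19.5 × 7.5, A = 146.25 cm², y = 3.75 cm, Ī = 685.547 cm⁴.
Transfer it to the base of the section using Ī + A·d² with d = y − 0:
  the section: d = 3.75 cm → contributes +2742.19 cm⁴
Total I = 2742.19 cm⁴.

I_base ≈ 2742 cm⁴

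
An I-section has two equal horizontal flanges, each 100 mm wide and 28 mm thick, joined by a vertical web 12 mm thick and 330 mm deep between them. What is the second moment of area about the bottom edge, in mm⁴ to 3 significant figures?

Decompose the section into non-overlapping parts with the origin at the bottom-left of its bounding rectangle.
Bottom flange: 100 × 28, A = 2 800 mm², y = 14 mm, Ī = 182 933 mm⁴.
Web: 12 × 330, A = 3 960 mm², y = 193 mm, Ī = 35 937 000 mm⁴.
Top flange: 100 × 28, A = 2 800 mm², y = 372 mm, Ī = 182 933 mm⁴.
Transfer each piece to the bottom edge using Ī + A·d² with d = y − 0:
  bottom flange: d = 14 mm → contributes +731 733 mm⁴
  web: d = 193 mm → contributes +183 443 040 mm⁴
  top flange: d = 372 mm → contributes +387 658 133 mm⁴
Total I = 571 832 907 mm⁴.

I_base ≈ 5.72 × 10⁸ mm⁴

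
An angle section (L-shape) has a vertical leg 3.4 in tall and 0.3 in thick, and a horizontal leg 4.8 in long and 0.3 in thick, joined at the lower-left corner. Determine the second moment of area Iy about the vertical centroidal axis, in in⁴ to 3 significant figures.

Break the section into simple shapes (no overlaps), measuring from the bottom-left corner of the bounding box.
Vertical leg: 0.3 × 3.4, A = 1.02 in², x = 0.15 in, Ī = 0.00765 in⁴.
Horizontal leg (remainder): 4.5 × 0.3, A = 1.35 in², x = 2.55 in, Ī = 2.2781 in⁴.
Centroid: x̄ = ΣA·x / ΣA = 1.5171 in.
Transfer each piece to the vertical centroidal axis using Ī + A·d² with d = x − 1.5171:
  vertical leg: d = -1.3671 in → contributes +1.914 in⁴
  horizontal leg (remainder): d = 1.0329 in → contributes +3.7184 in⁴
Total I = 5.6324 in⁴.

Iy ≈ 5.63 in⁴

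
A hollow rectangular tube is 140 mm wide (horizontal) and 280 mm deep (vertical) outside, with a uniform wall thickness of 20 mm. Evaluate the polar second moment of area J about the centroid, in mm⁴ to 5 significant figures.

Break the section into simple shapes (no overlaps), measuring from the bottom-left corner of the bounding box.
Outer rectangle: 140 × 280, A = 39 200 mm², y = 140 mm, Ī = 256 106 667 mm⁴.
Inner void (subtracted): 100 × 240, A = 24 000 mm², y = 140 mm, Ī = 115 200 000 mm⁴.
By symmetry the centroid is at mid-height, ȳ = 140 mm.
All pieces are centred on the centroidal x-axis, so I = ΣĪ (holes subtracted) = 140 906 667 mm⁴.
Repeating about the centroidal y-axis gives I_y = 44 026 667 mm⁴.
Polar second moment: J = I_x + I_y = 184 933 333 mm⁴.

J ≈ 1.8493 × 10⁸ mm⁴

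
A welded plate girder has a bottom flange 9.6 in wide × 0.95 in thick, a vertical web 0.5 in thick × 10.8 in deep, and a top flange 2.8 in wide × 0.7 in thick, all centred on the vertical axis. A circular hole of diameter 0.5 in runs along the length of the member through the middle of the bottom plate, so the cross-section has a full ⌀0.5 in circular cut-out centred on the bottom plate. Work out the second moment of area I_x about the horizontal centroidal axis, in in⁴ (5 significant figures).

Split into non-overlapping primitives; take the origin at the lower-left of the bounding box.
Bottom plate: 9.6 × 0.95, A = 9.12 in², y = 0.475 in, Ī = 0.6859 in⁴.
Web plate: 0.5 × 10.8, A = 5.4 in², y = 6.35 in, Ī = 52.488 in⁴.
Top plate: 2.8 × 0.7, A = 1.96 in², y = 12.1 in, Ī = 0.08003333 in⁴.
Hole (subtracted): ⌀0.5, A = 0.1963495 in², y = 0.475 in, Ī = 0.003067962 in⁴.
Centroid: ȳ = ΣA·y / ΣA = 3.822529 in.
Transfer each piece to the horizontal centroidal axis using Ī + A·d² with d = y − 3.822529:
  bottom plate: d = -3.347529 in → contributes +102.8842 in⁴
  web plate: d = 2.527471 in → contributes +86.98378 in⁴
  top plate: d = 8.277471 in → contributes +134.3724 in⁴
  hole: d = -3.347529 in → contributes −2.203352 in⁴
Total I = 322.037 in⁴.

I_x ≈ 322.04 in⁴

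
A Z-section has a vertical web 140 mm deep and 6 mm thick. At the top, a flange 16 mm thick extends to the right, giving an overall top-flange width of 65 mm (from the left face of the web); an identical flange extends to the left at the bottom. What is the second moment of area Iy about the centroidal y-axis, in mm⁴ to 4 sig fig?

Iy ≈ 2.544 × 10⁶ mm⁴

Treat the section as a set of non-overlapping primitives; coordinates are from the bounding-box lower-left.
Web: 6 × 140, A = 840 mm², x = 62 mm, Ī = 2 520 mm⁴.
Top flange (beyond web): 59 × 16, A = 944 mm², x = 94.5 mm, Ī = 273 839 mm⁴.
Bottom flange (beyond web): 59 × 16, A = 944 mm², x = 29.5 mm, Ī = 273 839 mm⁴.
Centroid: x̄ = ΣA·x / ΣA = 62 mm.
Transfer each piece to the centroidal y-axis using Ī + A·d² with d = x − 62:
  web: d = 0 mm → contributes +2 520 mm⁴
  top flange (beyond web): d = 32.5 mm → contributes +1 270 939 mm⁴
  bottom flange (beyond web): d = -32.5 mm → contributes +1 270 939 mm⁴
Total I = 2 544 397 mm⁴.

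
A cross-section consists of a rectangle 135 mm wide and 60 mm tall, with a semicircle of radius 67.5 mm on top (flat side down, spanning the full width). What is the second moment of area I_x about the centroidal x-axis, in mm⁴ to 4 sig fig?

I_x ≈ 1.778 × 10⁷ mm⁴

Treat the section as a set of non-overlapping primitives; coordinates are from the bounding-box lower-left.
Rectangular body: 135 × 60, A = 8 100 mm², y = 30 mm, Ī = 2 430 000 mm⁴.
Semicircular cap: semicircle r = 67.5, A = 7156.94 mm², y = 88.6479 mm, Ī = 2 278 490 mm⁴.
Centroid: ȳ = ΣA·y / ΣA = 57.5114 mm.
Transfer each piece to the centroidal x-axis using Ī + A·d² with d = y − 57.5114:
  rectangular body: d = -27.5114 mm → contributes +8 560 695 mm⁴
  semicircular cap: d = 31.1365 mm → contributes +9 217 018 mm⁴
Total I = 17 777 713 mm⁴.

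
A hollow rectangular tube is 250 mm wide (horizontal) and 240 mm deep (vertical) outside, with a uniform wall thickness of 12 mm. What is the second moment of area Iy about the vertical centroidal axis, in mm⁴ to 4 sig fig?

Iy ≈ 1.047 × 10⁸ mm⁴

Break the section into simple shapes (no overlaps), measuring from the bottom-left corner of the bounding box.
Outer rectangle: 250 × 240, A = 60 000 mm², x = 125 mm, Ī = 312 500 000 mm⁴.
Inner void (subtracted): 226 × 216, A = 48 816 mm², x = 125 mm, Ī = 207 777 168 mm⁴.
By symmetry the centroid is at mid-width, x̄ = 125 mm.
All pieces are centred on the vertical centroidal axis, so I = ΣĪ (holes subtracted) = 104 722 832 mm⁴.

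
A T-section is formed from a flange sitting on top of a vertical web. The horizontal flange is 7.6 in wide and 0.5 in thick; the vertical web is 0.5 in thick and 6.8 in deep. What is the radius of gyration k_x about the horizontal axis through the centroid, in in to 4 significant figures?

Break the section into simple shapes (no overlaps), measuring from the bottom-left corner of the bounding box.
Flange: 7.6 × 0.5, A = 3.8 in², y = 7.05 in, Ī = 0.0791667 in⁴.
Web: 0.5 × 6.8, A = 3.4 in², y = 3.4 in, Ī = 13.1013 in⁴.
Centroid: ȳ = ΣA·y / ΣA = 5.32639 in.
Transfer each piece to the horizontal axis through the centroid using Ī + A·d² with d = y − 5.32639:
  flange: d = 1.72361 in → contributes +11.3683 in⁴
  web: d = -1.92639 in → contributes +25.7186 in⁴
Total I = 37.087 in⁴.
Radius of gyration: k = √(I/A) = √(37.087 / 7.2) = 2.26957 in.

k_x ≈ 2.270 in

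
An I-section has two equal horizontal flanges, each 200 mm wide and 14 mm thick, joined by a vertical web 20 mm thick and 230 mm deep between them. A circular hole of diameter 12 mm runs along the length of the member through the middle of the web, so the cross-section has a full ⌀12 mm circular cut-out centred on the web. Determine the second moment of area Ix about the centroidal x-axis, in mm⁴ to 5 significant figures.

Ix ≈ 1.0372 × 10⁸ mm⁴

Break the section into simple shapes (no overlaps), measuring from the bottom-left corner of the bounding box.
Bottom flange: 200 × 14, A = 2 800 mm², y = 7 mm, Ī = 45733.33 mm⁴.
Web: 20 × 230, A = 4 600 mm², y = 129 mm, Ī = 20 278 333 mm⁴.
Top flange: 200 × 14, A = 2 800 mm², y = 251 mm, Ī = 45733.33 mm⁴.
Hole (subtracted): ⌀12, A = 113.0973 mm², y = 129 mm, Ī = 1017.876 mm⁴.
By symmetry the centroid is at mid-height, ȳ = 129 mm.
Transfer each piece to the centroidal x-axis using Ī + A·d² with d = y − 129:
  bottom flange: d = -122 mm → contributes +41 720 933 mm⁴
  web: d = 0 mm → contributes +20 278 333 mm⁴
  top flange: d = 122 mm → contributes +41 720 933 mm⁴
  hole: d = 0 mm → contributes −1017.876 mm⁴
Total I = 103 719 182 mm⁴.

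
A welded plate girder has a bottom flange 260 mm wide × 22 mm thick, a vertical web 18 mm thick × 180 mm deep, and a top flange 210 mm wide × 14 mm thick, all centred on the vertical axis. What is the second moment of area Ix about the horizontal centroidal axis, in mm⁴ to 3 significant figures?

Split into non-overlapping primitives; take the origin at the lower-left of the bounding box.
Bottom plate: 260 × 22, A = 5 720 mm², y = 11 mm, Ī = 230 707 mm⁴.
Web plate: 18 × 180, A = 3 240 mm², y = 112 mm, Ī = 8 748 000 mm⁴.
Top plate: 210 × 14, A = 2 940 mm², y = 209 mm, Ī = 48 020 mm⁴.
Centroid: ȳ = ΣA·y / ΣA = 87.417 mm.
Transfer each piece to the horizontal centroidal axis using Ī + A·d² with d = y − 87.417:
  bottom plate: d = -76.417 mm → contributes +33 632 809 mm⁴
  web plate: d = 24.583 mm → contributes +10 706 040 mm⁴
  top plate: d = 121.58 mm → contributes +43 508 490 mm⁴
Total I = 87 847 339 mm⁴.

Ix ≈ 8.78 × 10⁷ mm⁴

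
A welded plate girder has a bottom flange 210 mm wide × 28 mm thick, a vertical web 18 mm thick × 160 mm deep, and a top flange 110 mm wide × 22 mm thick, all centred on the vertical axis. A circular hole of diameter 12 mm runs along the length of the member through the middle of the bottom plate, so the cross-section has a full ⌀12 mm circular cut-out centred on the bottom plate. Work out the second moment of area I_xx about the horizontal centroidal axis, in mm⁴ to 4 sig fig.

Decompose the section into non-overlapping parts with the origin at the bottom-left of its bounding rectangle.
Bottom plate: 210 × 28, A = 5 880 mm², y = 14 mm, Ī = 384 160 mm⁴.
Web plate: 18 × 160, A = 2 880 mm², y = 108 mm, Ī = 6 144 000 mm⁴.
Top plate: 110 × 22, A = 2 420 mm², y = 199 mm, Ī = 97606.7 mm⁴.
Hole (subtracted): ⌀12, A = 113.097 mm², y = 14 mm, Ī = 1017.88 mm⁴.
Centroid: ȳ = ΣA·y / ΣA = 78.9161 mm.
Transfer each piece to the horizontal centroidal axis using Ī + A·d² with d = y − 78.9161:
  bottom plate: d = -64.9161 mm → contributes +25 163 057 mm⁴
  web plate: d = 29.0839 mm → contributes +8 580 117 mm⁴
  top plate: d = 120.084 mm → contributes +34 994 361 mm⁴
  hole: d = -64.9161 mm → contributes −477 621 mm⁴
Total I = 68 259 915 mm⁴.

I_xx ≈ 6.826 × 10⁷ mm⁴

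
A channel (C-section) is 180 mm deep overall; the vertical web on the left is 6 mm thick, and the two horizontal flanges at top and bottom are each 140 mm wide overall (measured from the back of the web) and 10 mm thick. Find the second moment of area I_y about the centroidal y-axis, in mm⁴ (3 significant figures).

Treat the section as a set of non-overlapping primitives; coordinates are from the bounding-box lower-left.
Web: 6 × 180, A = 1 080 mm², x = 3 mm, Ī = 3 240 mm⁴.
Top flange (beyond web): 134 × 10, A = 1 340 mm², x = 73 mm, Ī = 2 005 087 mm⁴.
Bottom flange (beyond web): 134 × 10, A = 1 340 mm², x = 73 mm, Ī = 2 005 087 mm⁴.
Centroid: x̄ = ΣA·x / ΣA = 52.894 mm.
Transfer each piece to the centroidal y-axis using Ī + A·d² with d = x − 52.894:
  web: d = -49.894 mm → contributes +2 691 763 mm⁴
  top flange (beyond web): d = 20.106 mm → contributes +2 546 804 mm⁴
  bottom flange (beyond web): d = 20.106 mm → contributes +2 546 804 mm⁴
Total I = 7 785 371 mm⁴.

I_y ≈ 7.79 × 10⁶ mm⁴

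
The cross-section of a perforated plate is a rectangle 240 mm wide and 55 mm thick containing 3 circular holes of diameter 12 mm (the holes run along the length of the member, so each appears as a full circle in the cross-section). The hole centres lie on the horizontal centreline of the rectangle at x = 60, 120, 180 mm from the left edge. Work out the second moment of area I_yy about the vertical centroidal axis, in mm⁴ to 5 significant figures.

Split into non-overlapping primitives; take the origin at the lower-left of the bounding box.
Plate: 240 × 55, A = 13 200 mm², x = 120 mm, Ī = 63 360 000 mm⁴.
Hole 1 (subtracted): ⌀12, A = 113.0973 mm², x = 60 mm, Ī = 1017.876 mm⁴.
Hole 2 (subtracted): ⌀12, A = 113.0973 mm², x = 120 mm, Ī = 1017.876 mm⁴.
Hole 3 (subtracted): ⌀12, A = 113.0973 mm², x = 180 mm, Ī = 1017.876 mm⁴.
By symmetry the centroid is at mid-width, x̄ = 120 mm.
Transfer each piece to the vertical centroidal axis using Ī + A·d² with d = x − 120:
  plate: d = 0 mm → contributes +63 360 000 mm⁴
  hole 1: d = -60 mm → contributes −408168.3 mm⁴
  hole 2: d = 0 mm → contributes −1017.876 mm⁴
  hole 3: d = 60 mm → contributes −408168.3 mm⁴
Total I = 62 542 646 mm⁴.

I_yy ≈ 6.2543 × 10⁷ mm⁴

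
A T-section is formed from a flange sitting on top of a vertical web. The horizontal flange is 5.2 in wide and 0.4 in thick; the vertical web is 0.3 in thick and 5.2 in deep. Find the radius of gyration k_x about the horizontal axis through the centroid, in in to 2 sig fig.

k_x ≈ 1.7 in

Split into non-overlapping primitives; take the origin at the lower-left of the bounding box.
Flange: 5.2 × 0.4, A = 2.08 in², y = 5.4 in, Ī = 0.02773 in⁴.
Web: 0.3 × 5.2, A = 1.56 in², y = 2.6 in, Ī = 3.515 in⁴.
Centroid: ȳ = ΣA·y / ΣA = 4.2 in.
Transfer each piece to the horizontal axis through the centroid using Ī + A·d² with d = y − 4.2:
  flange: d = 1.2 in → contributes +3.023 in⁴
  web: d = -1.6 in → contributes +7.509 in⁴
Total I = 10.53 in⁴.
Radius of gyration: k = √(I/A) = √(10.53 / 3.64) = 1.701 in.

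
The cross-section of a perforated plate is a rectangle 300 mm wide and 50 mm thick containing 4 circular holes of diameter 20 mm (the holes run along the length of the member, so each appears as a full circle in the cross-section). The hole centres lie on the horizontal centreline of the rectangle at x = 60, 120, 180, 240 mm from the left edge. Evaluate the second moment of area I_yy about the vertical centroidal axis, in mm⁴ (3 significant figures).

Treat the section as a set of non-overlapping primitives; coordinates are from the bounding-box lower-left.
Plate: 300 × 50, A = 15 000 mm², x = 150 mm, Ī = 112 500 000 mm⁴.
Hole 1 (subtracted): ⌀20, A = 314.16 mm², x = 60 mm, Ī = 7 854 mm⁴.
Hole 2 (subtracted): ⌀20, A = 314.16 mm², x = 120 mm, Ī = 7 854 mm⁴.
Hole 3 (subtracted): ⌀20, A = 314.16 mm², x = 180 mm, Ī = 7 854 mm⁴.
Hole 4 (subtracted): ⌀20, A = 314.16 mm², x = 240 mm, Ī = 7 854 mm⁴.
By symmetry the centroid is at mid-width, x̄ = 150 mm.
Transfer each piece to the vertical centroidal axis using Ī + A·d² with d = x − 150:
  plate: d = 0 mm → contributes +112 500 000 mm⁴
  hole 1: d = -90 mm → contributes −2 552 544 mm⁴
  hole 2: d = -30 mm → contributes −290 597 mm⁴
  hole 3: d = 30 mm → contributes −290 597 mm⁴
  hole 4: d = 90 mm → contributes −2 552 544 mm⁴
Total I = 106 813 717 mm⁴.

I_yy ≈ 1.07 × 10⁸ mm⁴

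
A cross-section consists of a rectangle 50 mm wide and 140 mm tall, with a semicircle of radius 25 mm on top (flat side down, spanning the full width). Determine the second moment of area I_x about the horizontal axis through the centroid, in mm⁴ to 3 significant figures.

I_x ≈ 1.71 × 10⁷ mm⁴

Treat the section as a set of non-overlapping primitives; coordinates are from the bounding-box lower-left.
Rectangular body: 50 × 140, A = 7 000 mm², y = 70 mm, Ī = 11 433 333 mm⁴.
Semicircular cap: semicircle r = 25, A = 981.75 mm², y = 150.61 mm, Ī = 42 874 mm⁴.
Centroid: ȳ = ΣA·y / ΣA = 79.915 mm.
Transfer each piece to the horizontal axis through the centroid using Ī + A·d² with d = y − 79.915:
  rectangular body: d = -9.915 mm → contributes +12 121 484 mm⁴
  semicircular cap: d = 70.695 mm → contributes +4 949 482 mm⁴
Total I = 17 070 965 mm⁴.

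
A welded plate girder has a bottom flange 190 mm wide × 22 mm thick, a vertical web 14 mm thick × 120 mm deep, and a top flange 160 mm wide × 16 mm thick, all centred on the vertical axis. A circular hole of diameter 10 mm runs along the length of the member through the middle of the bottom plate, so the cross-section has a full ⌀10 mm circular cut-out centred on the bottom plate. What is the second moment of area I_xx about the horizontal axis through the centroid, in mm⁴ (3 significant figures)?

I_xx ≈ 3.31 × 10⁷ mm⁴

Split into non-overlapping primitives; take the origin at the lower-left of the bounding box.
Bottom plate: 190 × 22, A = 4 180 mm², y = 11 mm, Ī = 168 593 mm⁴.
Web plate: 14 × 120, A = 1 680 mm², y = 82 mm, Ī = 2 016 000 mm⁴.
Top plate: 160 × 16, A = 2 560 mm², y = 150 mm, Ī = 54 613 mm⁴.
Hole (subtracted): ⌀10, A = 78.54 mm², y = 11 mm, Ī = 490.87 mm⁴.
Centroid: ȳ = ΣA·y / ΣA = 67.959 mm.
Transfer each piece to the horizontal axis through the centroid using Ī + A·d² with d = y − 67.959:
  bottom plate: d = -56.959 mm → contributes +13 729 813 mm⁴
  web plate: d = 14.041 mm → contributes +2 347 218 mm⁴
  top plate: d = 82.041 mm → contributes +17 285 333 mm⁴
  hole: d = -56.959 mm → contributes −255 298 mm⁴
Total I = 33 107 066 mm⁴.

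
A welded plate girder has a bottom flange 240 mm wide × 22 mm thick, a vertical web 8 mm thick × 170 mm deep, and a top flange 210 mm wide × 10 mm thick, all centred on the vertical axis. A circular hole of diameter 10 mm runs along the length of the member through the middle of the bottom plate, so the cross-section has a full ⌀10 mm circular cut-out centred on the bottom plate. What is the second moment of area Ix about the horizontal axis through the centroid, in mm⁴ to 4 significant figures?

Ix ≈ 5.733 × 10⁷ mm⁴

Break the section into simple shapes (no overlaps), measuring from the bottom-left corner of the bounding box.
Bottom plate: 240 × 22, A = 5 280 mm², y = 11 mm, Ī = 212 960 mm⁴.
Web plate: 8 × 170, A = 1 360 mm², y = 107 mm, Ī = 3 275 333 mm⁴.
Top plate: 210 × 10, A = 2 100 mm², y = 197 mm, Ī = 17 500 mm⁴.
Hole (subtracted): ⌀10, A = 78.5398 mm², y = 11 mm, Ī = 490.874 mm⁴.
Centroid: ȳ = ΣA·y / ΣA = 71.17 mm.
Transfer each piece to the horizontal axis through the centroid using Ī + A·d² with d = y − 71.17:
  bottom plate: d = -60.17 mm → contributes +19 328 820 mm⁴
  web plate: d = 35.83 mm → contributes +5 021 287 mm⁴
  top plate: d = 125.83 mm → contributes +33 267 200 mm⁴
  hole: d = -60.17 mm → contributes −284 839 mm⁴
Total I = 57 332 469 mm⁴.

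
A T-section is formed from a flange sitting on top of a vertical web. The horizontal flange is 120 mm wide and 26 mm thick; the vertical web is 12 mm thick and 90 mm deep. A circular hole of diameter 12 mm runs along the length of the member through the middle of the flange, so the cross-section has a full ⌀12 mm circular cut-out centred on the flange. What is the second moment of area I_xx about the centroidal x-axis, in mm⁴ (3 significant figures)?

I_xx ≈ 3.58 × 10⁶ mm⁴

Split into non-overlapping primitives; take the origin at the lower-left of the bounding box.
Flange: 120 × 26, A = 3 120 mm², y = 103 mm, Ī = 175 760 mm⁴.
Web: 12 × 90, A = 1 080 mm², y = 45 mm, Ī = 729 000 mm⁴.
Hole (subtracted): ⌀12, A = 113.1 mm², y = 103 mm, Ī = 1017.9 mm⁴.
Centroid: ȳ = ΣA·y / ΣA = 87.673 mm.
Transfer each piece to the centroidal x-axis using Ī + A·d² with d = y − 87.673:
  flange: d = 15.327 mm → contributes +908 702 mm⁴
  web: d = -42.673 mm → contributes +2 695 663 mm⁴
  hole: d = 15.327 mm → contributes −27 586 mm⁴
Total I = 3 576 778 mm⁴.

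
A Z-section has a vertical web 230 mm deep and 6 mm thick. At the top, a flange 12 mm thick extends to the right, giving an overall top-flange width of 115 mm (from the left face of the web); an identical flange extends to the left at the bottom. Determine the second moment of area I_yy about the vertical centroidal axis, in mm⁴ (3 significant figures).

Split into non-overlapping primitives; take the origin at the lower-left of the bounding box.
Web: 6 × 230, A = 1 380 mm², x = 112 mm, Ī = 4 140 mm⁴.
Top flange (beyond web): 109 × 12, A = 1 308 mm², x = 169.5 mm, Ī = 1 295 029 mm⁴.
Bottom flange (beyond web): 109 × 12, A = 1 308 mm², x = 54.5 mm, Ī = 1 295 029 mm⁴.
Centroid: x̄ = ΣA·x / ΣA = 112 mm.
Transfer each piece to the vertical centroidal axis using Ī + A·d² with d = x − 112:
  web: d = 0 mm → contributes +4 140 mm⁴
  top flange (beyond web): d = 57.5 mm → contributes +5 619 604 mm⁴
  bottom flange (beyond web): d = -57.5 mm → contributes +5 619 604 mm⁴
Total I = 11 243 348 mm⁴.

I_yy ≈ 1.12 × 10⁷ mm⁴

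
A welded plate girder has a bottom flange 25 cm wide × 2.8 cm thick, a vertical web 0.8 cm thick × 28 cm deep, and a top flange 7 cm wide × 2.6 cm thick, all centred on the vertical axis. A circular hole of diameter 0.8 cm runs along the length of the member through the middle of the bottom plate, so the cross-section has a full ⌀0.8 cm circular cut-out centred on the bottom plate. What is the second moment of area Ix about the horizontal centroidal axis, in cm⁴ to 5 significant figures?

Ix ≈ 1.6567 × 10⁴ cm⁴

Decompose the section into non-overlapping parts with the origin at the bottom-left of its bounding rectangle.
Bottom plate: 25 × 2.8, A = 70 cm², y = 1.4 cm, Ī = 45.73333 cm⁴.
Web plate: 0.8 × 28, A = 22.4 cm², y = 16.8 cm, Ī = 1463.467 cm⁴.
Top plate: 7 × 2.6, A = 18.2 cm², y = 32.1 cm, Ī = 10.25267 cm⁴.
Hole (subtracted): ⌀0.8, A = 0.5026548 cm², y = 1.4 cm, Ī = 0.02010619 cm⁴.
Centroid: ȳ = ΣA·y / ΣA = 9.608191 cm.
Transfer each piece to the horizontal centroidal axis using Ī + A·d² with d = y − 9.608191:
  bottom plate: d = -8.208191 cm → contributes +4761.941 cm⁴
  web plate: d = 7.191809 cm → contributes +2622.042 cm⁴
  top plate: d = 22.49181 cm → contributes +9217.296 cm⁴
  hole: d = -8.208191 cm → contributes −33.88617 cm⁴
Total I = 16567.39 cm⁴.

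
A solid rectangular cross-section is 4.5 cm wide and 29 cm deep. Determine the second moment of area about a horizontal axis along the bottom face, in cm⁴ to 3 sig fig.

The section: 4.5 × 29, A = 130.5 cm², y = 14.5 cm, Ī = 9145.9 cm⁴.
Transfer it to a horizontal axis along the bottom face using Ī + A·d² with d = y − 0:
  the section: d = 14.5 cm → contributes +36 584 cm⁴
Total I = 36 584 cm⁴.

I_base ≈ 3.66 × 10⁴ cm⁴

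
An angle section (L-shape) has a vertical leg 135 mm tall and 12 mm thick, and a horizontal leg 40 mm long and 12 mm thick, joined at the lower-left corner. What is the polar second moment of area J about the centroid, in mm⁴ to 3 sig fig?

J ≈ 3.67 × 10⁶ mm⁴

Break the section into simple shapes (no overlaps), measuring from the bottom-left corner of the bounding box.
Vertical leg: 12 × 135, A = 1 620 mm², y = 67.5 mm, Ī = 2 460 375 mm⁴.
Horizontal leg (remainder): 28 × 12, A = 336 mm², y = 6 mm, Ī = 4 032 mm⁴.
Centroid: ȳ = ΣA·y / ΣA = 56.936 mm.
Transfer each piece to the centroidal x-axis using Ī + A·d² with d = y − 56.936:
  vertical leg: d = 10.564 mm → contributes +2 641 178 mm⁴
  horizontal leg (remainder): d = -50.936 mm → contributes +875 762 mm⁴
Total I = 3 516 940 mm⁴.
For the y-axis: x̄ = 9.4356 mm.
Repeating about the centroidal y-axis gives I_y = 152 705 mm⁴.
Polar second moment: J = I_x + I_y = 3 669 645 mm⁴.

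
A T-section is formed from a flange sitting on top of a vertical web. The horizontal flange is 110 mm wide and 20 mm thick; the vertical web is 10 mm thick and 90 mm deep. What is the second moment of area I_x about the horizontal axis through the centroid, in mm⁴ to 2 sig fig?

Break the section into simple shapes (no overlaps), measuring from the bottom-left corner of the bounding box.
Flange: 110 × 20, A = 2 200 mm², y = 100 mm, Ī = 73 333 mm⁴.
Web: 10 × 90, A = 900 mm², y = 45 mm, Ī = 607 500 mm⁴.
Centroid: ȳ = ΣA·y / ΣA = 84.03 mm.
Transfer each piece to the horizontal axis through the centroid using Ī + A·d² with d = y − 84.03:
  flange: d = 15.97 mm → contributes +634 265 mm⁴
  web: d = -39.03 mm → contributes +1 978 665 mm⁴
Total I = 2 612 930 mm⁴.

I_x ≈ 2.6 × 10⁶ mm⁴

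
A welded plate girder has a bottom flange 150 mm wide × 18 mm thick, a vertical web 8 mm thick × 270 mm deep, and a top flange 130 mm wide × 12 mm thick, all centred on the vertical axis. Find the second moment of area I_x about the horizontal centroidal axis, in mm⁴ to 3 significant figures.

I_x ≈ 9.58 × 10⁷ mm⁴

Treat the section as a set of non-overlapping primitives; coordinates are from the bounding-box lower-left.
Bottom plate: 150 × 18, A = 2 700 mm², y = 9 mm, Ī = 72 900 mm⁴.
Web plate: 8 × 270, A = 2 160 mm², y = 153 mm, Ī = 13 122 000 mm⁴.
Top plate: 130 × 12, A = 1 560 mm², y = 294 mm, Ī = 18 720 mm⁴.
Centroid: ȳ = ΣA·y / ΣA = 126.7 mm.
Transfer each piece to the horizontal centroidal axis using Ī + A·d² with d = y − 126.7:
  bottom plate: d = -117.7 mm → contributes +37 477 377 mm⁴
  web plate: d = 26.299 mm → contributes +14 615 944 mm⁴
  top plate: d = 167.3 mm → contributes +43 681 525 mm⁴
Total I = 95 774 846 mm⁴.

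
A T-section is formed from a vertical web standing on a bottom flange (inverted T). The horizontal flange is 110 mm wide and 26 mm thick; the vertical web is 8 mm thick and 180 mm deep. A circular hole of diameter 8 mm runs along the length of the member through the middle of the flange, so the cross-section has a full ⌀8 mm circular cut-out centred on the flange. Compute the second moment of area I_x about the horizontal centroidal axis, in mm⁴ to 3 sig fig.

Decompose the section into non-overlapping parts with the origin at the bottom-left of its bounding rectangle.
Flange: 110 × 26, A = 2 860 mm², y = 13 mm, Ī = 161 113 mm⁴.
Web: 8 × 180, A = 1 440 mm², y = 116 mm, Ī = 3 888 000 mm⁴.
Hole (subtracted): ⌀8, A = 50.265 mm², y = 13 mm, Ī = 201.06 mm⁴.
Centroid: ȳ = ΣA·y / ΣA = 47.901 mm.
Transfer each piece to the horizontal centroidal axis using Ī + A·d² with d = y − 47.901:
  flange: d = -34.901 mm → contributes +3 644 822 mm⁴
  web: d = 68.099 mm → contributes +10 565 962 mm⁴
  hole: d = -34.901 mm → contributes −61 428 mm⁴
Total I = 14 149 355 mm⁴.

I_x ≈ 1.41 × 10⁷ mm⁴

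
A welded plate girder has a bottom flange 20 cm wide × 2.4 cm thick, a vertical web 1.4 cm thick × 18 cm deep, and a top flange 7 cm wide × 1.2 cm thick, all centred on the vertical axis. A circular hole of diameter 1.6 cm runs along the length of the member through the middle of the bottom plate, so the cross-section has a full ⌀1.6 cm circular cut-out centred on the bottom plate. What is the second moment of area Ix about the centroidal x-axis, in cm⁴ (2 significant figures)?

Ix ≈ 4400 cm⁴

Break the section into simple shapes (no overlaps), measuring from the bottom-left corner of the bounding box.
Bottom plate: 20 × 2.4, A = 48 cm², y = 1.2 cm, Ī = 23.04 cm⁴.
Web plate: 1.4 × 18, A = 25.2 cm², y = 11.4 cm, Ī = 680.4 cm⁴.
Top plate: 7 × 1.2, A = 8.4 cm², y = 21 cm, Ī = 1.008 cm⁴.
Hole (subtracted): ⌀1.6, A = 2.011 cm², y = 1.2 cm, Ī = 0.3217 cm⁴.
Centroid: ȳ = ΣA·y / ΣA = 6.519 cm.
Transfer each piece to the centroidal x-axis using Ī + A·d² with d = y − 6.519:
  bottom plate: d = -5.319 cm → contributes +1 381 cm⁴
  web plate: d = 4.881 cm → contributes +1 281 cm⁴
  top plate: d = 14.48 cm → contributes +1 762 cm⁴
  hole: d = -5.319 cm → contributes −57.21 cm⁴
Total I = 4 367 cm⁴.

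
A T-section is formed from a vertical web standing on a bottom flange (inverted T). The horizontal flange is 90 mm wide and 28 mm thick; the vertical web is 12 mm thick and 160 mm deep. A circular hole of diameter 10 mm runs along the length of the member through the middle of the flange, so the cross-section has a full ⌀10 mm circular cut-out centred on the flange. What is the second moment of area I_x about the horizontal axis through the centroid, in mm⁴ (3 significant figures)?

Decompose the section into non-overlapping parts with the origin at the bottom-left of its bounding rectangle.
Flange: 90 × 28, A = 2 520 mm², y = 14 mm, Ī = 164 640 mm⁴.
Web: 12 × 160, A = 1 920 mm², y = 108 mm, Ī = 4 096 000 mm⁴.
Hole (subtracted): ⌀10, A = 78.54 mm², y = 14 mm, Ī = 490.87 mm⁴.
Centroid: ȳ = ΣA·y / ΣA = 55.381 mm.
Transfer each piece to the horizontal axis through the centroid using Ī + A·d² with d = y − 55.381:
  flange: d = -41.381 mm → contributes +4 479 780 mm⁴
  web: d = 52.619 mm → contributes +9 412 091 mm⁴
  hole: d = -41.381 mm → contributes −134 979 mm⁴
Total I = 13 756 892 mm⁴.

I_x ≈ 1.38 × 10⁷ mm⁴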